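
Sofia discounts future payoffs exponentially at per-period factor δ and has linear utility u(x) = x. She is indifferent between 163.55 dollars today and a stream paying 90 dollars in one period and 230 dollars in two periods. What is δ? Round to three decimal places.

δ ≈ 0.670

Present value of the stream is 90·δ + 230·δ². Indifference gives 90δ + 230δ² = 163.55.
So 230δ² + 90δ − 163.55 = 0.
The positive root is δ = [−90 + √(90² + 4·230·163.55)] / (2·230) = (−90 + 398.203)/460 ≈ 0.670.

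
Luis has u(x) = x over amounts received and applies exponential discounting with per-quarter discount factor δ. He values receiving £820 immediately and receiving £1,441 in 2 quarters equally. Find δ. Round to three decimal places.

The payoff in 2 quarters is discounted by δ^2, so u(820) = δ^2·u(1441) and δ^2 = u(820)/u(1441).
With u(x) = x: δ^2 = 820/1441 = 0.56905.
Hence δ = (0.56905)^(1/2) = 0.75435.

δ ≈ 0.754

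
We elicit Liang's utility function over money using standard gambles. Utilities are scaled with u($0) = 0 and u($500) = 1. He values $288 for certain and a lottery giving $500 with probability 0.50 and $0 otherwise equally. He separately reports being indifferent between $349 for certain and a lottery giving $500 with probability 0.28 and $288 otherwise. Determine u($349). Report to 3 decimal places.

From the first indifference, u($288) = 0.50·u($500) + 0.50·u($0) = 0.50·1 + 0.50·0 = 0.50.
The second indifference gives u($349) = 0.28·u($500) + 0.72·u($288) = 0.28·1.00 + 0.72·0.50 = 0.6400.

0.640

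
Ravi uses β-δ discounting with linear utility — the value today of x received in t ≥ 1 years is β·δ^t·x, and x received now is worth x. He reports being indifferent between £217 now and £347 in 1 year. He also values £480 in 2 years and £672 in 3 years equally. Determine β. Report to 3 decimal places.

β ≈ 0.876

From the later pair, β·δ^2·480 = β·δ^3·672; dividing through, δ = 480/672 = 0.71429.
Substituting δ into 217 = β·δ·347: β = 217/(247.857) ≈ 0.876.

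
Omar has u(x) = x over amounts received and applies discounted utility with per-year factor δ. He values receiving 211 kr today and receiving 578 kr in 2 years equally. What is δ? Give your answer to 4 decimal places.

δ ≈ 0.6042

Equating discounted utilities: u(211) = δ^2·u(578) ⇒ δ^2 = u(211)/u(578).
With u(x) = x: δ^2 = 211/578 = 0.36505.
So δ = 0.36505^(1/2) ≈ 0.6042.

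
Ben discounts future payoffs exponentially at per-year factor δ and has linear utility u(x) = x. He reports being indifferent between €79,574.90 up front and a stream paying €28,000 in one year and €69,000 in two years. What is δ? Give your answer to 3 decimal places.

δ ≈ 0.890

Equating present values: 79574.90 = 28000δ + 69000δ².
That is, 69000δ² + 28000δ − 79574.90 = 0, a quadratic in δ.
By the quadratic formula (taking the positive root), δ = (−28000 + √22746672400.00) / 138000 ≈ 0.890.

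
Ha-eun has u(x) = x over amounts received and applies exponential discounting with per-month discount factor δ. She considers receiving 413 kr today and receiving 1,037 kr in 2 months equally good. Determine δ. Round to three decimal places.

δ ≈ 0.631

The payoff in 2 months is discounted by δ^2, so u(413) = δ^2·u(1037) and δ^2 = u(413)/u(1037).
With u(x) = x: δ^2 = 413/1037 = 0.39826.
Hence δ = (0.39826)^(1/2) = 0.63108.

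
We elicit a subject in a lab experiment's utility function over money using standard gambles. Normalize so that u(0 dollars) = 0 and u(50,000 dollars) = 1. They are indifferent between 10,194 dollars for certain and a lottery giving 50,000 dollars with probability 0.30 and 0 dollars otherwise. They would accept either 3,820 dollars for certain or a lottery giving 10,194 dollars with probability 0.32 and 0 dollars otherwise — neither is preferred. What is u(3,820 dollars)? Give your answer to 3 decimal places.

From the first indifference, u(10,194 dollars) = 0.30·u(50,000 dollars) + 0.70·u(0 dollars) = 0.30·1 + 0.70·0 = 0.30.
Then u(3,820 dollars) = 0.32·u(10,194 dollars) + 0.68·u(0 dollars) = 0.32·0.30 + 0.68·0.00 = 0.0960.

0.096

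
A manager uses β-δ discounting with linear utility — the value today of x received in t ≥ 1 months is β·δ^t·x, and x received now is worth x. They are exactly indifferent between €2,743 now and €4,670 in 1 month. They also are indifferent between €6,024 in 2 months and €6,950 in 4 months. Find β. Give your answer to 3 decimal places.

Both payoffs in the second observation are in the future, so β drops out: δ^2·6024 = δ^4·6950 ⇒ δ^2 = 6024/6950 = 0.86676, so δ = 0.93100.
The first indifference: 2743 = β·δ·4670, so β = 2743/(δ·4670) = 2743/(0.93100·4670) ≈ 0.631.

β ≈ 0.631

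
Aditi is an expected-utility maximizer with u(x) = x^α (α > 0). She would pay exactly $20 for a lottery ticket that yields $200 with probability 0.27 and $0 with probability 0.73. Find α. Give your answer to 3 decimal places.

α ≈ 0.569

The lottery's expected utility is 0.27·u(200) + 0.73·u(0) = 0.27·200^α (since u(0) = 0 for α > 0).
Setting u(20) equal to that: 20^α = 0.27·200^α ⇒ (20/200)^α = 0.27.
Take logs: α = ln 0.27 / ln(20/200) ≈ 0.56864.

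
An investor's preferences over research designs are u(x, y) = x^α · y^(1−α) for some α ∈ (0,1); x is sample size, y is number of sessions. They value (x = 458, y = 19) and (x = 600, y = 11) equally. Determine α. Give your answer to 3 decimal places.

α ≈ 0.669

Set the two utilities equal: 458^α·19^(1−α) = 600^α·11^(1−α).
(458/600)^α = (11/19)^(1−α); take logs: α·ln(458/600) = (1−α)·ln(11/19), i.e. α·-0.270060 = (1−α)·-0.546544.
Thus α·(-0.816604) = -0.546544, so α = -0.546544/-0.816604 ≈ 0.669.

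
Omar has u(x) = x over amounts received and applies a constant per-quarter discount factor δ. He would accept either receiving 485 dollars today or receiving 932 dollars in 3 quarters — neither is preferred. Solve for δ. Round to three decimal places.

δ ≈ 0.804

Equating discounted utilities: u(485) = δ^3·u(932) ⇒ δ^3 = u(485)/u(932).
With u(x) = x: δ^3 = 485/932 = 0.52039.
Taking the cube root: δ = 0.52039^(1/3) ≈ 0.804.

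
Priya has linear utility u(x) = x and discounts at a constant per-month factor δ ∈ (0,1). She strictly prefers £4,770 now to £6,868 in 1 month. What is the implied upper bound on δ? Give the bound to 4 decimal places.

δ < 0.6945

The preference means 4770 > δ·6868.
Dividing through by 6868 gives δ < 0.69453.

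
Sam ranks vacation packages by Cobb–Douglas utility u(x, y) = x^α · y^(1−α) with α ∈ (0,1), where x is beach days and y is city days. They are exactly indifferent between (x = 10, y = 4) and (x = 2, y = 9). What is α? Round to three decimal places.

α ≈ 0.335

Set the two utilities equal: 10^α·4^(1−α) = 2^α·9^(1−α).
Taking logs: α·ln 10 + (1−α)·ln 4 = α·ln 2 + (1−α)·ln 9, i.e. α·1.609438 = (1−α)·0.810930.
Thus α·(2.420368) = 0.810930, so α = 0.810930/2.420368 ≈ 0.335.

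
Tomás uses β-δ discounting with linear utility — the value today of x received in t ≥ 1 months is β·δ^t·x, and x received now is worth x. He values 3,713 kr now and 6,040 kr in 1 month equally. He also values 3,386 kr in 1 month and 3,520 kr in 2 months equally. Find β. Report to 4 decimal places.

The second indifference involves only future payoffs, so β cancels: β·δ^1·3386 = β·δ^2·3520, giving δ = 3386/3520 = 0.96193.
Now use the now-vs-future pair: 3713 = β·δ·6040 gives β = 3713/(0.96193·6040) ≈ 0.6391.

β ≈ 0.6391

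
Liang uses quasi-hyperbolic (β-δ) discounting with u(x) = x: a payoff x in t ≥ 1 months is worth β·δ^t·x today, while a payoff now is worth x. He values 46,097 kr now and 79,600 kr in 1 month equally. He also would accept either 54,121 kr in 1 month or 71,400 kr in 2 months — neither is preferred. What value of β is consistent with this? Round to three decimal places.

β ≈ 0.764

Both payoffs in the second observation are in the future, so β drops out: δ^1·54121 = δ^2·71400 ⇒ δ = 54121/71400 = 0.75800.
Now use the now-vs-future pair: 46097 = β·δ·79600 gives β = 46097/(0.75800·79600) ≈ 0.764.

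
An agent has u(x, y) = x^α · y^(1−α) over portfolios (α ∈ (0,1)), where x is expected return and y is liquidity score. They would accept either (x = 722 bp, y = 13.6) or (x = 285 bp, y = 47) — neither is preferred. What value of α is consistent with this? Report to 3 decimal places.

Indifference: 722^α · 13.6^(1−α) = 285^α · 47^(1−α).
Rearrange to (722/285)^α = (47/13.6)^(1−α) and take logs: α·0.929536 = (1−α)·1.240078.
Thus α·(2.169614) = 1.240078, so α = 1.240078/2.169614 ≈ 0.572.

α ≈ 0.572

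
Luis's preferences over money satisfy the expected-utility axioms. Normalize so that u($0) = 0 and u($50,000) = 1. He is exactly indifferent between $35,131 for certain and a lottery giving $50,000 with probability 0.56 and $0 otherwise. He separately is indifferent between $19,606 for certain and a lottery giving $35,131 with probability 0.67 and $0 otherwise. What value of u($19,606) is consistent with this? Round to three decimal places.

0.375

From the first indifference, u($35,131) = 0.56·u($50,000) + 0.44·u($0) = 0.56·1 + 0.44·0 = 0.56.
The second indifference gives u($19,606) = 0.67·u($35,131) + 0.33·u($0) = 0.67·0.56 + 0.33·0.00 = 0.3752.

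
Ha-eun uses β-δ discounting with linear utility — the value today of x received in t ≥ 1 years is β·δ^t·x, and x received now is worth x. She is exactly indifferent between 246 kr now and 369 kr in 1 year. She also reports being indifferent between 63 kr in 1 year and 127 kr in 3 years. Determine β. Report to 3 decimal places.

From the later pair, β·δ^1·63 = β·δ^3·127; dividing through, δ^2 = 63/127 = 0.49606, so δ = 0.70432.
The first indifference: 246 = β·δ·369, so β = 246/(δ·369) = 246/(0.70432·369) ≈ 0.947.

β ≈ 0.947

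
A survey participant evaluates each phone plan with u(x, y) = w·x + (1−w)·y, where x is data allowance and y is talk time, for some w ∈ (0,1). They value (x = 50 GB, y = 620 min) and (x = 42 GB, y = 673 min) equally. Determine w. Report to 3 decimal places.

u(50,620) = u(42,673) means w·50 + (1−w)·620 = w·42 + (1−w)·673.
Rearranging, 8·w − 53·(1−w) = 0.
So w/(1−w) = 53/8 = 6.6250, giving w = 53/(8+53) = 0.869.

w = 0.869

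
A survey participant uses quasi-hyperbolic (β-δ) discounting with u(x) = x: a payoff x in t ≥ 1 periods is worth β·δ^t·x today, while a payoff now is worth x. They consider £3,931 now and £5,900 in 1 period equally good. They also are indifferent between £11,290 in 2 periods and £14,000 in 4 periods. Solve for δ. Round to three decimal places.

From the later pair, β·δ^2·11290 = β·δ^4·14000; dividing through, δ^2 = 11290/14000 = 0.80643, so δ = 0.89801.

δ ≈ 0.898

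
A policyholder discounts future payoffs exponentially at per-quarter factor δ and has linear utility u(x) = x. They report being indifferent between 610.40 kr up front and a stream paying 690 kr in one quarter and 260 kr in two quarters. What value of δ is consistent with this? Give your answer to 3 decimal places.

Present value of the stream is 690·δ + 260·δ². Indifference gives 690δ + 260δ² = 610.40.
Rearranged: 260δ² + 690δ − 610.40 = 0.
By the quadratic formula (taking the positive root), δ = (−690 + √1110916.00) / 520 ≈ 0.700.

δ ≈ 0.700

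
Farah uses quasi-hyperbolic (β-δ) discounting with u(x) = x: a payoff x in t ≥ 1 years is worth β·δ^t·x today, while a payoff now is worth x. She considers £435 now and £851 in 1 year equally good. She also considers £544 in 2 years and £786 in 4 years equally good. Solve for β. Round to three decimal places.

β ≈ 0.614

From the later pair, β·δ^2·544 = β·δ^4·786; dividing through, δ^2 = 544/786 = 0.69211, so δ = 0.83193.
Now use the now-vs-future pair: 435 = β·δ·851 gives β = 435/(0.83193·851) ≈ 0.614.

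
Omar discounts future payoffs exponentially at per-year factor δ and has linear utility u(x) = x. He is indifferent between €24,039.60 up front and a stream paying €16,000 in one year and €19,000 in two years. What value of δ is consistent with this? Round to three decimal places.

δ ≈ 0.780

The stream is worth 16000δ + 19000δ² today, so 16000δ + 19000δ² = 24039.60.
That is, 19000δ² + 16000δ − 24039.60 = 0, a quadratic in δ.
The positive root is δ = [−16000 + √(16000² + 4·19000·24039.60)] / (2·19000) = (−16000 + 45640.000)/38000 ≈ 0.780.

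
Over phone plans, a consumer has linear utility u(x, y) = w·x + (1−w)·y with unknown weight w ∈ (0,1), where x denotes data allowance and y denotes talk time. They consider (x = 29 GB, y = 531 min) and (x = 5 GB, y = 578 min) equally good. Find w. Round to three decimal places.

u(29,531) = u(5,578) means w·29 + (1−w)·531 = w·5 + (1−w)·578.
Collecting terms: w·24 = (1−w)·47.
So w/(1−w) = 47/24 = 1.9583, giving w = 47/(24+47) = 0.662.

w = 0.662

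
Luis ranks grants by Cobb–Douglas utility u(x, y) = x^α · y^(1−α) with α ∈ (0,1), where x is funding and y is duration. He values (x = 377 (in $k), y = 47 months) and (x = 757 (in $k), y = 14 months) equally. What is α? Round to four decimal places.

α ≈ 0.6347

Set the two utilities equal: 377^α·47^(1−α) = 757^α·14^(1−α).
(377/757)^α = (14/47)^(1−α); take logs: α·ln(377/757) = (1−α)·ln(14/47), i.e. α·-0.6971181 = (1−α)·-1.2110903.
So α/(1−α) = (-1.2110903)/(-0.6971181) = 1.7372814, and α = 1.7372814/2.7372814 ≈ 0.6347.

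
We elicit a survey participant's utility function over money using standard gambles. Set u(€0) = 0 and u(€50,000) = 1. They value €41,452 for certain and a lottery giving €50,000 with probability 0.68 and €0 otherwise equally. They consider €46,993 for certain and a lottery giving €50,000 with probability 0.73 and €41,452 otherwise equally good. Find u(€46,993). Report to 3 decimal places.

First, u(€41,452) = 0.68·u(€50,000) + 0.32·u(€0) = 0.68.
The second indifference gives u(€46,993) = 0.73·u(€50,000) + 0.27·u(€41,452) = 0.73·1.00 + 0.27·0.68 = 0.9136.

0.914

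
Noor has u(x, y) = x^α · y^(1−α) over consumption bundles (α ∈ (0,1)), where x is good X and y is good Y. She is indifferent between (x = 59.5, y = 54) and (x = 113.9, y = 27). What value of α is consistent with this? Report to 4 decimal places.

α ≈ 0.5163

Indifference: 59.5^α · 54^(1−α) = 113.9^α · 27^(1−α).
(59.5/113.9)^α = (27/54)^(1−α); take logs: α·ln(59.5/113.9) = (1−α)·ln(27/54), i.e. α·-0.6493446 = (1−α)·-0.6931472.
Thus α·(-1.3424918) = -0.6931472, so α = -0.6931472/-1.3424918 ≈ 0.5163.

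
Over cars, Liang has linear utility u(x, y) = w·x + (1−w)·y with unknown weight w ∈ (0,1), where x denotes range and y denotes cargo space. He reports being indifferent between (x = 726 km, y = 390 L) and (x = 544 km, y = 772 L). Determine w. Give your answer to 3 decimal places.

w = 0.677

u(726,390) = u(544,772) means w·726 + (1−w)·390 = w·544 + (1−w)·772.
Collecting terms: w·182 = (1−w)·382.
The marginal rate of substitution is 382/182, so w = 382/(182+382) = 0.677.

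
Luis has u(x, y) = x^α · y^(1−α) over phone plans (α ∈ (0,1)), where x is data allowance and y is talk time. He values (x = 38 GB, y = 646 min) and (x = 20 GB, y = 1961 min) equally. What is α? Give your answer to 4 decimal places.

α ≈ 0.6337

Set the two utilities equal: 38^α·646^(1−α) = 20^α·1961^(1−α).
Rearrange to (38/20)^α = (1961/646)^(1−α) and take logs: α·0.6418539 = (1−α)·1.1104103.
Thus α·(1.7522642) = 1.1104103, so α = 1.1104103/1.7522642 ≈ 0.6337.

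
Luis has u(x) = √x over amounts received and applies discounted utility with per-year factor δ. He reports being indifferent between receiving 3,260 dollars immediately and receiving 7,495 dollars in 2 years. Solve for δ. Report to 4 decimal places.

Equating discounted utilities: u(3260) = δ^2·u(7495) ⇒ δ^2 = u(3260)/u(7495).
Since u(x) = √x, δ^2 = √(3260/7495) = 0.65951.
Hence δ = (0.65951)^(1/2) = 0.812104.

δ ≈ 0.8121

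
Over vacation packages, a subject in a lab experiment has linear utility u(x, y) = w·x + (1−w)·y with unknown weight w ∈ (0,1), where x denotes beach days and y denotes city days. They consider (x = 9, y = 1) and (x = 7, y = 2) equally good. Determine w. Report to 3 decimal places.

w = 0.333

u(9,1) = u(7,2) means w·9 + (1−w)·1 = w·7 + (1−w)·2.
Rearranging, 2·w − 1·(1−w) = 0.
So w/(1−w) = 1/2 = 0.5000, giving w = 1/(2+1) = 0.333.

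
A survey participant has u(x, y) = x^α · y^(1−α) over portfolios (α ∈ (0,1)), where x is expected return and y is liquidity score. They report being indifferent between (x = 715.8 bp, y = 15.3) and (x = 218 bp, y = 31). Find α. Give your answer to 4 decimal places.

α ≈ 0.3726

Indifference: 715.8^α · 15.3^(1−α) = 218^α · 31^(1−α).
Rearrange to (715.8/218)^α = (31/15.3)^(1−α) and take logs: α·1.1889057 = (1−α)·0.7061344.
Thus α·(1.8950401) = 0.7061344, so α = 0.7061344/1.8950401 ≈ 0.3726.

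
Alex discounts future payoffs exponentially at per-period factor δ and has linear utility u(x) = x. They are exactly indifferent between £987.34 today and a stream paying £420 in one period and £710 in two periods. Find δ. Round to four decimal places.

δ ≈ 0.9200

Equating present values: 987.34 = 420δ + 710δ².
Rearranged: 710δ² + 420δ − 987.34 = 0.
By the quadratic formula (taking the positive root), δ = (−420 + √2980445.60) / 1420 ≈ 0.9200.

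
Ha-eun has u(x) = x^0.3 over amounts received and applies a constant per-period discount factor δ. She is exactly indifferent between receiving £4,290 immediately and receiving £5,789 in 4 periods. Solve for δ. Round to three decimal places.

The payoff in 4 periods is discounted by δ^4, so u(4290) = δ^4·u(5789) and δ^4 = u(4290)/u(5789).
With u(x) = x^0.3: δ^4 = 4290^0.3/5789^0.3 = (4290/5789)^0.3 = 0.91402.
Hence δ = (0.91402)^(1/4) = 0.97778.

δ ≈ 0.978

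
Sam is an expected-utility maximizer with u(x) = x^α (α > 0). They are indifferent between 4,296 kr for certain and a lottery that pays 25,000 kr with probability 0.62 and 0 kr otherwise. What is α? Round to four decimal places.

Since u(0) = 0, the lottery's EU is 0.62·25000^α.
Setting u(4296) equal to that: 4296^α = 0.62·25000^α ⇒ (4296/25000)^α = 0.62.
Taking logs: α·ln(4296/25000) = ln(0.62), so α = -0.4780358 / -1.7611915 ≈ 0.2714.

α ≈ 0.2714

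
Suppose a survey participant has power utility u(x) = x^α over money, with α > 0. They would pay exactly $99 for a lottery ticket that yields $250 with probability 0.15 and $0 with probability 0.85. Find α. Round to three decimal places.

The lottery's expected utility is 0.15·u(250) + 0.85·u(0) = 0.15·250^α (since u(0) = 0 for α > 0).
Indifference: 99^α = 0.15·250^α, so (99/250)^α = 0.15.
Taking logs: α·ln(99/250) = ln(0.15), so α = -1.897120 / -0.926341 ≈ 2.048.

α ≈ 2.048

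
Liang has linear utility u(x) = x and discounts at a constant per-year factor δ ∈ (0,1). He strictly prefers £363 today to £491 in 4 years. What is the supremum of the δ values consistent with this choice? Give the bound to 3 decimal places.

Under u(x) = x this choice says 363 > δ^4·491.
So δ^4 < 363/491 = 0.73931; taking the 4th root of both positive sides preserves the inequality.
δ < (363/491)^(1/4) ≈ 0.927.

δ < 0.927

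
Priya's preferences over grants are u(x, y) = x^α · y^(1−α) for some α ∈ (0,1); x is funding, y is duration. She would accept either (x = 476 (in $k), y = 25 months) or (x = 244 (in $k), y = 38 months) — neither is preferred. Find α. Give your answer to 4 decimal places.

α ≈ 0.3852

Indifference: 476^α · 25^(1−α) = 244^α · 38^(1−α).
Rearrange to (476/244)^α = (38/25)^(1−α) and take logs: α·0.6682496 = (1−α)·0.4187103.
So α/(1−α) = (0.4187103)/(0.6682496) = 0.6265777, and α = 0.6265777/1.6265777 ≈ 0.3852.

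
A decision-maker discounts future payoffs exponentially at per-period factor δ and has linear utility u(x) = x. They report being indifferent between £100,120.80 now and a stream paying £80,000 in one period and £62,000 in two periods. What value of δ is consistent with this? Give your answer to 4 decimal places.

δ ≈ 0.7800

The stream is worth 80000δ + 62000δ² today, so 80000δ + 62000δ² = 100120.80.
Rearranged: 62000δ² + 80000δ − 100120.80 = 0.
δ = (−80000 + √(80000² + 4·62000·100120.80)) / (2·62000) = (−80000 + √31229958400.00) / 124000 ≈ 0.7800.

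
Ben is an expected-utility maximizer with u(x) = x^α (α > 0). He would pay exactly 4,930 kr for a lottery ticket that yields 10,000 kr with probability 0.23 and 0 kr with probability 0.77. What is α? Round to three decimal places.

α ≈ 2.078

EU(lottery) = 0.23·10000^α + 0.77·0 = 0.23·10000^α.
Equating: 4930^α = 0.23·10000^α, i.e. 0.4930^α = 0.23.
Take logs: α = ln 0.23 / ln(4930/10000) ≈ 2.07803.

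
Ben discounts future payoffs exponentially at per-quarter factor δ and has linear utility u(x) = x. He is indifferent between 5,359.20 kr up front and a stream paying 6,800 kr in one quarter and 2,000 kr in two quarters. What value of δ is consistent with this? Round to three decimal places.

Present value of the stream is 6800·δ + 2000·δ². Indifference gives 6800δ + 2000δ² = 5359.20.
That is, 2000δ² + 6800δ − 5359.20 = 0, a quadratic in δ.
By the quadratic formula (taking the positive root), δ = (−6800 + √89113600.00) / 4000 ≈ 0.660.

δ ≈ 0.660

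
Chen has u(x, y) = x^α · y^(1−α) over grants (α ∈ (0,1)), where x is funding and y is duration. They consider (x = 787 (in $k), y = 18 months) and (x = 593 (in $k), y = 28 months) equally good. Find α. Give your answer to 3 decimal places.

α ≈ 0.610

The Cobb–Douglas utilities coincide, so 787^α·18^(1−α) = 593^α·28^(1−α).
Taking logs: α·ln 787 + (1−α)·ln 18 = α·ln 593 + (1−α)·ln 28, i.e. α·0.283034 = (1−α)·0.441833.
So α/(1−α) = (0.441833)/(0.283034) = 1.561060, and α = 1.561060/2.561060 ≈ 0.610.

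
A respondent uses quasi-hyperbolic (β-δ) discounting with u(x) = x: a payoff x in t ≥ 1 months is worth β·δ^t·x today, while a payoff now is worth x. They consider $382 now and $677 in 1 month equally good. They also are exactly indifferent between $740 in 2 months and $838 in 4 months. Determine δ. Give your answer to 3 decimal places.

Both payoffs in the second observation are in the future, so β drops out: δ^2·740 = δ^4·838 ⇒ δ^2 = 740/838 = 0.88305, so δ = 0.93971.

δ ≈ 0.940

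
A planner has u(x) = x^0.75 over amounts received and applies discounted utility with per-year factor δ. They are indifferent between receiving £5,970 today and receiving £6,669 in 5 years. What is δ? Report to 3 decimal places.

Equating discounted utilities: u(5970) = δ^5·u(6669) ⇒ δ^5 = u(5970)/u(6669).
With u(x) = x^0.75: δ^5 = 5970^0.75/6669^0.75 = (5970/6669)^0.75 = 0.92031.
Taking the 5th root: δ = 0.92031^(1/5) ≈ 0.984.

δ ≈ 0.984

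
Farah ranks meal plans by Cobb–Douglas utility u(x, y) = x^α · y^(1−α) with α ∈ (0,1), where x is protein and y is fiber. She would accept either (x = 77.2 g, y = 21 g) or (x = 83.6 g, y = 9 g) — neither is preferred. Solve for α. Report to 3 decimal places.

The Cobb–Douglas utilities coincide, so 77.2^α·21^(1−α) = 83.6^α·9^(1−α).
Rearrange to (77.2/83.6)^α = (9/21)^(1−α) and take logs: α·-0.079644 = (1−α)·-0.847298.
Thus α·(-0.926942) = -0.847298, so α = -0.847298/-0.926942 ≈ 0.914.

α ≈ 0.914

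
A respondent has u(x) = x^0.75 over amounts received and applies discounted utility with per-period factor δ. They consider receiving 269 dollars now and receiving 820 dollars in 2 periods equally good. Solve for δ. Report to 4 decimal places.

δ ≈ 0.6584

The payoff in 2 periods is discounted by δ^2, so u(269) = δ^2·u(820) and δ^2 = u(269)/u(820).
With u(x) = x^0.75: δ^2 = 269^0.75/820^0.75 = (269/820)^0.75 = 0.43346.
Taking the square root: δ = 0.43346^(1/2) ≈ 0.6584.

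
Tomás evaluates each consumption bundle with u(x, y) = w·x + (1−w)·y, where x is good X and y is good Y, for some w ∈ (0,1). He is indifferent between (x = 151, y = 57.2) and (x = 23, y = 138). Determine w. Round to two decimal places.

w = 0.39

Indifference: w·151 + (1−w)·57.2 = w·23 + (1−w)·138.
Collecting terms: w·128 = (1−w)·80.8.
The marginal rate of substitution is 80.8/128, so w = 80.8/(128+80.8) = 0.39.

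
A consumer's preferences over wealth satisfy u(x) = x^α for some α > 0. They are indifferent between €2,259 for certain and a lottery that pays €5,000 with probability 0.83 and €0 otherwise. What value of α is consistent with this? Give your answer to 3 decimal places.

The lottery's expected utility is 0.83·u(5000) + 0.17·u(0) = 0.83·5000^α (since u(0) = 0 for α > 0).
Indifference: 2259^α = 0.83·5000^α, so (2259/5000)^α = 0.83.
Take logs: α = ln 0.83 / ln(2259/5000) ≈ 0.23452.

α ≈ 0.235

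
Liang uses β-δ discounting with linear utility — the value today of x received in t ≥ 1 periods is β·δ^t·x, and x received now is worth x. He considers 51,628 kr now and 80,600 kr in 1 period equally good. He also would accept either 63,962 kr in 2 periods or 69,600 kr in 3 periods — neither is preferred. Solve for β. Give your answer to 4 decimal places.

Both payoffs in the second observation are in the future, so β drops out: δ^2·63962 = δ^3·69600 ⇒ δ = 63962/69600 = 0.91899.
Substituting δ into 51628 = β·δ·80600: β = 51628/(74070.937) ≈ 0.6970.

β ≈ 0.6970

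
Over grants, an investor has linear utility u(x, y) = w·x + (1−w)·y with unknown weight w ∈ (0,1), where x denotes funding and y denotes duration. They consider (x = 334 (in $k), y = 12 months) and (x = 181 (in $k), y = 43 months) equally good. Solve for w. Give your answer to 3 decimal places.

Equating utilities: w·334 + (1−w)·12 = w·181 + (1−w)·43.
Collecting terms: w·153 = (1−w)·31.
Hence w = 31/(153+31) = 31/184 = 0.168.

w = 0.168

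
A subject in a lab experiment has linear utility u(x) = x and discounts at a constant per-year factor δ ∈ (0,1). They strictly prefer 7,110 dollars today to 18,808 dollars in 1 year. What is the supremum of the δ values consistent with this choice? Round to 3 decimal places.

Under u(x) = x this choice says 7110 > δ·18808.
So δ < 7110/18808 = 0.37803.

δ < 0.378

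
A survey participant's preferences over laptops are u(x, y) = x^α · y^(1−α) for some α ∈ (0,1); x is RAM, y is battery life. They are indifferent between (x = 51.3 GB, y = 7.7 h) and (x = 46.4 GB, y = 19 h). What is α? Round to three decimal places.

Indifference: 51.3^α · 7.7^(1−α) = 46.4^α · 19^(1−α).
Taking logs: α·ln 51.3 + (1−α)·ln 7.7 = α·ln 46.4 + (1−α)·ln 19, i.e. α·0.100391 = (1−α)·0.903219.
Thus α·(1.003610) = 0.903219, so α = 0.903219/1.003610 ≈ 0.900.

α ≈ 0.900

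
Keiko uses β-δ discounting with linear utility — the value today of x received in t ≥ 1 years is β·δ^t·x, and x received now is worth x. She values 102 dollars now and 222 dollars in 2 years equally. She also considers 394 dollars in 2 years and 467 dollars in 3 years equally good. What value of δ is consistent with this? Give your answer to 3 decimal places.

From the later pair, β·δ^2·394 = β·δ^3·467; dividing through, δ = 394/467 = 0.84368.

δ ≈ 0.844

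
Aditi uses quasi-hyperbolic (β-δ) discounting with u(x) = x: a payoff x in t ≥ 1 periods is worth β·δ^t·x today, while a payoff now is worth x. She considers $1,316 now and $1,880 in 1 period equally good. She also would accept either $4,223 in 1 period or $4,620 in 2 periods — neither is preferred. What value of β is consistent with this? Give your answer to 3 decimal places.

β ≈ 0.766

Both payoffs in the second observation are in the future, so β drops out: δ^1·4223 = δ^2·4620 ⇒ δ = 4223/4620 = 0.91407.
The first indifference: 1316 = β·δ·1880, so β = 1316/(δ·1880) = 1316/(0.91407·1880) ≈ 0.766.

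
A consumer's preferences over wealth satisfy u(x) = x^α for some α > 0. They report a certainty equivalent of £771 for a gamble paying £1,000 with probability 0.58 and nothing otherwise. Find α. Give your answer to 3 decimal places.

Since u(0) = 0, the lottery's EU is 0.58·1000^α.
Indifference: 771^α = 0.58·1000^α, so (771/1000)^α = 0.58.
Taking logs: α·ln(771/1000) = ln(0.58), so α = -0.544727 / -0.260067 ≈ 2.095.

α ≈ 2.095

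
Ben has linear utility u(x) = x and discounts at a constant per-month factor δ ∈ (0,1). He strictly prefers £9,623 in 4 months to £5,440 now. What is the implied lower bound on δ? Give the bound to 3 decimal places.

δ > 0.867

Comparing present values: 5440 < δ^4·9623.
Dividing by 9623: δ^4 > 0.56531. Both sides are positive, so the 4th root keeps the direction.
δ > (5440/9623)^(1/4) ≈ 0.867.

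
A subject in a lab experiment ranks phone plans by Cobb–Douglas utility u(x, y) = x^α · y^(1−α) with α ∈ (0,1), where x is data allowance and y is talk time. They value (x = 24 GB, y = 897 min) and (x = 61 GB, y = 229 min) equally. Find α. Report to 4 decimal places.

α ≈ 0.5941

The Cobb–Douglas utilities coincide, so 24^α·897^(1−α) = 61^α·229^(1−α).
Taking logs: α·ln 24 + (1−α)·ln 897 = α·ln 61 + (1−α)·ln 229, i.e. α·-0.9328200 = (1−α)·-1.3653339.
With A = -0.9328200 and B = -1.3653339: α·A = (1−α)·B, so α = B/(A+B) = -1.3653339/-2.2981539 ≈ 0.5941.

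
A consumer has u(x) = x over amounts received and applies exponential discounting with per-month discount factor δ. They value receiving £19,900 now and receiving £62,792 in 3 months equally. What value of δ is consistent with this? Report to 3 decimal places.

Equating discounted utilities: u(19900) = δ^3·u(62792) ⇒ δ^3 = u(19900)/u(62792).
With u(x) = x: δ^3 = 19900/62792 = 0.31692.
So δ = 0.31692^(1/3) ≈ 0.682.

δ ≈ 0.682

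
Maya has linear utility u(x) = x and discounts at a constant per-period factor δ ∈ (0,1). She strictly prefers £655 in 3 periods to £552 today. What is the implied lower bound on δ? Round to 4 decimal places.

Comparing present values: 552 < δ^3·655.
Hence δ^3 > 552/655 = 0.84275, and x ↦ x^(1/3) is increasing on (0,∞).
δ > 0.84275^(1/3) = 0.9446.

δ > 0.9446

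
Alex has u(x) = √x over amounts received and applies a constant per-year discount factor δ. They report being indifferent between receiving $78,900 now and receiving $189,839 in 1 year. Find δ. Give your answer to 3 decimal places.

The payoff in 1 year is discounted by δ, so u(78900) = δ·u(189839) and δ = u(78900)/u(189839).
With u(x) = √x: δ = √78900/√189839 = √(78900/189839) = 0.64468.

δ ≈ 0.645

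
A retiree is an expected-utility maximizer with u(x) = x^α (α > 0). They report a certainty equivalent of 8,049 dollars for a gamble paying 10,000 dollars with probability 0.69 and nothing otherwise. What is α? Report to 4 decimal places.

α ≈ 1.7097

Since u(0) = 0, the lottery's EU is 0.69·10000^α.
Indifference: 8049^α = 0.69·10000^α, so (8049/10000)^α = 0.69.
α = ln(0.69) / ln(8049/10000) = -0.3710637/-0.2170372 ≈ 1.7097.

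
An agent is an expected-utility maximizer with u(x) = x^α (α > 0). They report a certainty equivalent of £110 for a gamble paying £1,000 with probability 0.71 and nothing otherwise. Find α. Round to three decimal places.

EU(lottery) = 0.71·1000^α + 0.29·0 = 0.71·1000^α.
Setting u(110) equal to that: 110^α = 0.71·1000^α ⇒ (110/1000)^α = 0.71.
α = ln(0.71) / ln(110/1000) = -0.342490/-2.207275 ≈ 0.155.

α ≈ 0.155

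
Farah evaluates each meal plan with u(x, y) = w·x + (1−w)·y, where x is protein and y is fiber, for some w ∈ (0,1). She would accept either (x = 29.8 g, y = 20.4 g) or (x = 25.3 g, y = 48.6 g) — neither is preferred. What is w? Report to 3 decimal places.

Indifference: w·29.8 + (1−w)·20.4 = w·25.3 + (1−w)·48.6.
Collecting terms: w·4.5 = (1−w)·28.2.
Hence w = 28.2/(4.5+28.2) = 28.2/32.7 = 0.862.

w = 0.862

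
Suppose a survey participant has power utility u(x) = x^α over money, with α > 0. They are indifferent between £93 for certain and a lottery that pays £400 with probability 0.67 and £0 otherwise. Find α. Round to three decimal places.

EU(lottery) = 0.67·400^α + 0.33·0 = 0.67·400^α.
Indifference: 93^α = 0.67·400^α, so (93/400)^α = 0.67.
α = ln(0.67) / ln(93/400) = -0.400478/-1.458865 ≈ 0.275.

α ≈ 0.275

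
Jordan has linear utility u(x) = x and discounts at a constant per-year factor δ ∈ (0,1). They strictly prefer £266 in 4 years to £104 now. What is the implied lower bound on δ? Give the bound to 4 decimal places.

δ > 0.7907

The preference means 104 < δ^4·266.
Dividing by 266: δ^4 > 0.39098. Both sides are positive, so the 4th root keeps the direction.
δ > (104/266)^(1/4) ≈ 0.7907.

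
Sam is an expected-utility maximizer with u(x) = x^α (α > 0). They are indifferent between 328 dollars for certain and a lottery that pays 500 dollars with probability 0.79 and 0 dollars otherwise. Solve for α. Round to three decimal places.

α ≈ 0.559

Since u(0) = 0, the lottery's EU is 0.79·500^α.
Setting u(328) equal to that: 328^α = 0.79·500^α ⇒ (328/500)^α = 0.79.
Taking logs: α·ln(328/500) = ln(0.79), so α = -0.235722 / -0.421594 ≈ 0.559.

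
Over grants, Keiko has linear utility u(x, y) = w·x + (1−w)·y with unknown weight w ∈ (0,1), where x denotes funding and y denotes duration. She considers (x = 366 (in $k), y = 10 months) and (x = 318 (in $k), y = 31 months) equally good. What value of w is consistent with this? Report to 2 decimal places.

w = 0.30

u(366,10) = u(318,31) means w·366 + (1−w)·10 = w·318 + (1−w)·31.
w·(366−318) = (1−w)·(31−10), i.e. w·48 = (1−w)·21.
So w/(1−w) = 21/48 = 0.4375, giving w = 21/(48+21) = 0.30.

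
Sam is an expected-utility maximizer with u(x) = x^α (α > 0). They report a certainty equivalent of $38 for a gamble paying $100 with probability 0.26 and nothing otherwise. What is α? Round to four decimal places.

The lottery's expected utility is 0.26·u(100) + 0.74·u(0) = 0.26·100^α (since u(0) = 0 for α > 0).
Equating: 38^α = 0.26·100^α, i.e. 0.3800^α = 0.26.
α = ln(0.26) / ln(38/100) = -1.3470736/-0.9675840 ≈ 1.3922.

α ≈ 1.3922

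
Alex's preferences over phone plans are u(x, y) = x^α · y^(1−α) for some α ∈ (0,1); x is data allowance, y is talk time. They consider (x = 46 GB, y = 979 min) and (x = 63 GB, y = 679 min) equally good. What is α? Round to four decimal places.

Set the two utilities equal: 46^α·979^(1−α) = 63^α·679^(1−α).
Rearrange to (46/63)^α = (679/979)^(1−α) and take logs: α·-0.3144933 = (1−α)·-0.3659105.
Thus α·(-0.6804038) = -0.3659105, so α = -0.3659105/-0.6804038 ≈ 0.5378.

α ≈ 0.5378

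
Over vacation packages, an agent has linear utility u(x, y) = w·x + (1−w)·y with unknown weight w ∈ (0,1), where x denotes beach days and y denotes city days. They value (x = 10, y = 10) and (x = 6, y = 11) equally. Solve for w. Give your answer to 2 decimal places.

u(10,10) = u(6,11) means w·10 + (1−w)·10 = w·6 + (1−w)·11.
Rearranging, 4·w − 1·(1−w) = 0.
The marginal rate of substitution is 1/4, so w = 1/(4+1) = 0.20.

w = 0.20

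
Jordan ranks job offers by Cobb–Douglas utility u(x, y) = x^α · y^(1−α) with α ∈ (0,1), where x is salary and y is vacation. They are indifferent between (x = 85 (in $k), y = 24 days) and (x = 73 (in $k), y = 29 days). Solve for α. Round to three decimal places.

α ≈ 0.554

Set the two utilities equal: 85^α·24^(1−α) = 73^α·29^(1−α).
Rearrange to (85/73)^α = (29/24)^(1−α) and take logs: α·0.152192 = (1−α)·0.189242.
Thus α·(0.341434) = 0.189242, so α = 0.189242/0.341434 ≈ 0.554.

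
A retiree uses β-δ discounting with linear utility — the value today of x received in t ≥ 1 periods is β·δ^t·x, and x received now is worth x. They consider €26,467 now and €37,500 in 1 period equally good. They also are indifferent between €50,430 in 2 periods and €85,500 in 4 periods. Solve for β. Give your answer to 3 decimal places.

Both payoffs in the second observation are in the future, so β drops out: δ^2·50430 = δ^4·85500 ⇒ δ^2 = 50430/85500 = 0.58982, so δ = 0.76800.
Now use the now-vs-future pair: 26467 = β·δ·37500 gives β = 26467/(0.76800·37500) ≈ 0.919.

β ≈ 0.919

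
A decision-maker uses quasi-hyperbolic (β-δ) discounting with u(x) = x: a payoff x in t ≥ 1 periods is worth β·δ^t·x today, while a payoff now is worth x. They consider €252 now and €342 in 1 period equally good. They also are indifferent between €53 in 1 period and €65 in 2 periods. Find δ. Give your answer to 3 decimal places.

δ ≈ 0.815

The second indifference involves only future payoffs, so β cancels: β·δ^1·53 = β·δ^2·65, giving δ = 53/65 = 0.81538.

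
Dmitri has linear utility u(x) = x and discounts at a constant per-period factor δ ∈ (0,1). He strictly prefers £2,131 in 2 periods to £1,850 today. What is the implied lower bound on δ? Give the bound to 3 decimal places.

The preference means 1850 < δ^2·2131.
So δ^2 > 1850/2131 = 0.86814; taking the square root of both positive sides preserves the inequality.
δ > 0.86814^(1/2) = 0.932.

δ > 0.932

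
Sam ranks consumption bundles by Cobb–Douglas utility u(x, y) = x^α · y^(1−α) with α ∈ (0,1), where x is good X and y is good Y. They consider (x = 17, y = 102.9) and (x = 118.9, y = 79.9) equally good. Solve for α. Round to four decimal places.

The Cobb–Douglas utilities coincide, so 17^α·102.9^(1−α) = 118.9^α·79.9^(1−α).
Rearrange to (17/118.9)^α = (79.9/102.9)^(1−α) and take logs: α·-1.9450695 = (1−α)·-0.2529818.
Thus α·(-2.1980513) = -0.2529818, so α = -0.2529818/-2.1980513 ≈ 0.1151.

α ≈ 0.1151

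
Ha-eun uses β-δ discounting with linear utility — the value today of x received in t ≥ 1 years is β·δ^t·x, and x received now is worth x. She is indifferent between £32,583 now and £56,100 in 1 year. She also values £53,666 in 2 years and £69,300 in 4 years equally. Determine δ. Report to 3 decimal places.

δ ≈ 0.880

Both payoffs in the second observation are in the future, so β drops out: δ^2·53666 = δ^4·69300 ⇒ δ^2 = 53666/69300 = 0.77440, so δ = 0.88000.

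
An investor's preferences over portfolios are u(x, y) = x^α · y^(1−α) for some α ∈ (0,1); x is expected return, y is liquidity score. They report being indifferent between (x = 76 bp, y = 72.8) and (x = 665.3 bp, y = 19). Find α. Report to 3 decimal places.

α ≈ 0.382

Set the two utilities equal: 76^α·72.8^(1−α) = 665.3^α·19^(1−α).
Rearrange to (76/665.3)^α = (19/72.8)^(1−α) and take logs: α·-2.169505 = (1−α)·-1.343277.
So α/(1−α) = (-1.343277)/(-2.169505) = 0.619163, and α = 0.619163/1.619163 ≈ 0.382.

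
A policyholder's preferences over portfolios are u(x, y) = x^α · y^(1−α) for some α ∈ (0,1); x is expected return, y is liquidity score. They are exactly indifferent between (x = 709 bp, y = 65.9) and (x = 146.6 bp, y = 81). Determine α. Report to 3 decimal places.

α ≈ 0.116

Indifference: 709^α · 65.9^(1−α) = 146.6^α · 81^(1−α).
Taking logs: α·ln 709 + (1−α)·ln 65.9 = α·ln 146.6 + (1−α)·ln 81, i.e. α·1.576148 = (1−α)·0.206311.
With A = 1.576148 and B = 0.206311: α·A = (1−α)·B, so α = B/(A+B) = 0.206311/1.782459 ≈ 0.116.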